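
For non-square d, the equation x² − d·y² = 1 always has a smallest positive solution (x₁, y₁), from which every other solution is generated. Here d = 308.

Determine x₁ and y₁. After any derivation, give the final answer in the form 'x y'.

351 20

√308 → a₀=17, period (1,1,4,1,1,34); ℓ=6 even so k=5
step 0: (17, 1)  from 17·(1,0) + (0,1)
step 1: (18, 1)  from 1·(17,1) + (1,0)
…
step 4: (193, 11)  from 1·(158,9) + (35,2)
step 5: (351, 20)  from 1·(193,11) + (158,9)
fundamental: x₁=351, y₁=20  (since 123201 − 308·400 = 1)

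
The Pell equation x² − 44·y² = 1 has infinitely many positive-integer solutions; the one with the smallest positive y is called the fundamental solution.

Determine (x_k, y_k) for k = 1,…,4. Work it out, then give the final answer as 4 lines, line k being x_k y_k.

√44 = [6; 1,1,1,2,1,1,1,12, …], period ℓ=8 (even) → k=7
step 0: (6, 1)  from 6·(1,0) + (0,1)
step 1: (7, 1)  from 1·(6,1) + (1,0)
…
step 5: (73, 11)  from 1·(53,8) + (20,3)
step 6: (126, 19)  from 1·(73,11) + (53,8)
step 7: (199, 30)  from 1·(126,19) + (73,11)
→ (199, 30).  Check: 199²=39601, 44·30²=39600, difference 1.
n=2: (199,30)∘(199,30) = (199·199+44·30·30, 199·30+30·199) = (79201,11940)
n=3: (79201,11940)∘(199,30) = (199·79201+44·30·11940, 199·11940+30·79201) = (31521799,4752090)
n=4: (31521799,4752090)∘(199,30) = (199·31521799+44·30·4752090, 199·4752090+30·31521799) = (12545596801,1891319880)

199 30
79201 11940
31521799 4752090
12545596801 1891319880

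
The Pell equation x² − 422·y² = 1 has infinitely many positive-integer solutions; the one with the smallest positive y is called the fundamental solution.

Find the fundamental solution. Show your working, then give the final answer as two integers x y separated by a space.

7022501 341850

√422 → a₀=20, period (1,1,5,2,1,…,1,1,40); ℓ=14 even so k=13
k=0  a_k=20  p_k/q_k = 20/1
k=1  a_k=1  p_k/q_k = 21/1
k=2  a_k=1  p_k/q_k = 41/2
k=3  a_k=5  p_k/q_k = 226/11
k=4  a_k=2  p_k/q_k = 493/24
k=5  a_k=1  p_k/q_k = 719/35
…
k=7  a_k=20  p_k/q_k = 53719/2615
k=8  a_k=3  p_k/q_k = 163807/7974
k=9  a_k=1  p_k/q_k = 217526/10589
k=10  a_k=2  p_k/q_k = 598859/29152
k=11  a_k=5  p_k/q_k = 3211821/156349
k=12  a_k=1  p_k/q_k = 3810680/185501
k=13  a_k=1  p_k/q_k = 7022501/341850
(x₁, y₁) = (7022501, 341850);  7022501² − 422·341850² = 1 ✓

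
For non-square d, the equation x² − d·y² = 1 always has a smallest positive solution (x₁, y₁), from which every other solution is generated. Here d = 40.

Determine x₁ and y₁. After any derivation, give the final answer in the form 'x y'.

[6; 3,12] for √40; ℓ=2 ⇒ convergent index 1
i=0: a=6 ⇒ p=6, q=1
i=1: a=3 ⇒ p=19, q=3
→ (19, 3).  Check: 19²=361, 40·3²=360, difference 1.

19 3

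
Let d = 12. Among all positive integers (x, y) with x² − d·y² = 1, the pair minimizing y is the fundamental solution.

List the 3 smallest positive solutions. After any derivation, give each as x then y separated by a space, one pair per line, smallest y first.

7 2
97 28
1351 390

d=12: √d = [3; 2,6] (ℓ=2, even), read p_1/q_1
k=0  a_k=3  p_k/q_k = 3/1
k=1  a_k=2  p_k/q_k = 7/2
fundamental: x₁=7, y₁=2  (since 49 − 12·4 = 1)
(x_2, y_2) = (7·7 + 12·2·2, 7·2 + 2·7) = (97, 28)
(x_3, y_3) = (7·97 + 12·2·28, 7·28 + 2·97) = (1351, 390)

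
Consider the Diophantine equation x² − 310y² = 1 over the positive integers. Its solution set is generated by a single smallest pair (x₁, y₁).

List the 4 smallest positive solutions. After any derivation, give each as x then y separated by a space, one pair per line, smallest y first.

d=310: √d = [17; 1,1,1,1,5,…,1,1,34] (ℓ=16, even), read p_15/q_15
i=0: a=17 ⇒ p=17, q=1
i=1: a=1 ⇒ p=18, q=1
…
i=3: a=1 ⇒ p=53, q=3
i=4: a=1 ⇒ p=88, q=5
i=5: a=5 ⇒ p=493, q=28
i=6: a=3 ⇒ p=1567, q=89
i=7: a=1 ⇒ p=2060, q=117
i=8: a=2 ⇒ p=5687, q=323
i=9: a=1 ⇒ p=7747, q=440
i=10: a=3 ⇒ p=28928, q=1643
i=11: a=5 ⇒ p=152387, q=8655
…
i=13: a=1 ⇒ p=333702, q=18953
i=14: a=1 ⇒ p=515017, q=29251
i=15: a=1 ⇒ p=848719, q=48204
→ (848719, 48204).  Check: 848719²=720323940961, 310·48204²=720323940960, difference 1.
n=2: (848719,48204)∘(848719,48204) = (848719·848719+310·48204·48204, 848719·48204+48204·848719) = (1440647881921,81823301352)
n=3: (1440647881921,81823301352)∘(848719,48204) = (848719·1440647881921+310·48204·81823301352, 848719·81823301352+48204·1440647881921) = (2445410459391369679,138889981000287972)
n=4: (2445410459391369679,138889981000287972)∘(848719,48204) = (848719·2445410459391369679+310·48204·138889981000287972, 848719·138889981000287972+48204·2445410459391369679) = (4150932639366927117300481,235757131569084991314384)

848719 48204
1440647881921 81823301352
2445410459391369679 138889981000287972
4150932639366927117300481 235757131569084991314384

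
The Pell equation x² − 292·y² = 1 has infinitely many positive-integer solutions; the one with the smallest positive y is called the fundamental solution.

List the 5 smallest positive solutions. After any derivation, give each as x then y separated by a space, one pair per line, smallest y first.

d=292: √d = [17; 11,2,1,3,8,3,1,2,11,34] (ℓ=10, even), read p_9/q_9
step 0: (17, 1)  from 17·(1,0) + (0,1)
step 1: (188, 11)  from 11·(17,1) + (1,0)
step 2: (393, 23)  from 2·(188,11) + (17,1)
…
step 4: (2136, 125)  from 3·(581,34) + (393,23)
…
step 6: (55143, 3227)  from 3·(17669,1034) + (2136,125)
…
step 8: (200767, 11749)  from 2·(72812,4261) + (55143,3227)
step 9: (2281249, 133500)  from 11·(200767,11749) + (72812,4261)
(x₁, y₁) = (2281249, 133500);  2281249² − 292·133500² = 1 ✓
k=2:  x_2 = 2281249·2281249+292·133500·133500 = 10408194000001,  y_2 = 2281249·133500+133500·2281249 = 609093483000
k=3:  x_3 = 2281249·10408194000001+292·133500·609093483000 = 47487364308614281249,  y_3 = 2281249·609093483000+133500·10408194000001 = 2778987798000400500
k=4:  x_4 = 2281249·47487364308614281249+292·133500·2778987798000400500 = 216661004683313632776000001,  y_4 = 2281249·2778987798000400500+133500·47487364308614281249 = 12679126270400622186966000
k=5:  x_5 = 2281249·216661004683313632776000001+292·133500·12679126270400622186966000 = 988515400545561595548925838281249,  y_5 = 2281249·12679126270400622186966000+133500·216661004683313632776000001 = 57848488250447518938990000667500

2281249 133500
10408194000001 609093483000
47487364308614281249 2778987798000400500
216661004683313632776000001 12679126270400622186966000
988515400545561595548925838281249 57848488250447518938990000667500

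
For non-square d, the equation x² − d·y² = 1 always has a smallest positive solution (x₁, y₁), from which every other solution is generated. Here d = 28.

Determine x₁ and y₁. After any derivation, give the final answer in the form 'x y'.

127 24

√28 → a₀=5, period (3,2,3,10); ℓ=4 even so k=3
a_0=5:  p_0=5·1+0=5,  q_0=5·0+1=1
a_1=3:  p_1=3·5+1=16,  q_1=3·1+0=3
a_2=2:  p_2=2·16+5=37,  q_2=2·3+1=7
a_3=3:  p_3=3·37+16=127,  q_3=3·7+3=24
→ (127, 24).  Check: 127²=16129, 28·24²=16128, difference 1.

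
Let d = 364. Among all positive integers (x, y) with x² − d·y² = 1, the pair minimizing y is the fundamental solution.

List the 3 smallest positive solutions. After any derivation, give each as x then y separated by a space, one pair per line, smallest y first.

√364 → a₀=19, period (12,1,2,3,1,8,1,3,2,1,12,38); ℓ=12 even so k=11
i=0: a=19 ⇒ p=19, q=1
i=1: a=12 ⇒ p=229, q=12
…
i=4: a=3 ⇒ p=2423, q=127
i=5: a=1 ⇒ p=3148, q=165
i=6: a=8 ⇒ p=27607, q=1447
i=7: a=1 ⇒ p=30755, q=1612
i=8: a=3 ⇒ p=119872, q=6283
…
i=10: a=1 ⇒ p=390371, q=20461
i=11: a=12 ⇒ p=4954951, q=259710
(x₁, y₁) = (4954951, 259710);  4954951² − 364·259710² = 1 ✓
k=2:  x_2 = 4954951·4954951+364·259710·259710 = 49103078824801,  y_2 = 4954951·259710+259710·4954951 = 2573700648420
k=3:  x_3 = 4954951·49103078824801+364·259710·2573700648420 = 486606699052048124551,  y_3 = 4954951·2573700648420+259710·49103078824801 = 25505121203178395130

4954951 259710
49103078824801 2573700648420
486606699052048124551 25505121203178395130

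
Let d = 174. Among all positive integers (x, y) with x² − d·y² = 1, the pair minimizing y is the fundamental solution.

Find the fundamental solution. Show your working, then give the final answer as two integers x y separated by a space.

[13; 5,4,5,26] for √174; ℓ=4 ⇒ convergent index 3
a_0=13:  p_0=13·1+0=13,  q_0=13·0+1=1
a_1=5:  p_1=5·13+1=66,  q_1=5·1+0=5
a_2=4:  p_2=4·66+13=277,  q_2=4·5+1=21
a_3=5:  p_3=5·277+66=1451,  q_3=5·21+5=110
fundamental: x₁=1451, y₁=110  (since 2105401 − 174·12100 = 1)

1451 110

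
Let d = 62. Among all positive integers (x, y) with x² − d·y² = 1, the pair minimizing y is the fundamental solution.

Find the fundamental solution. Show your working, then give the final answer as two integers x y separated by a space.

63 8

d=62: √d = [7; 1,6,1,14] (ℓ=4, even), read p_3/q_3
a_0=7:  p_0=7·1+0=7,  q_0=7·0+1=1
…
a_2=6:  p_2=6·8+7=55,  q_2=6·1+1=7
a_3=1:  p_3=1·55+8=63,  q_3=1·7+1=8
fundamental: x₁=63, y₁=8  (since 3969 − 62·64 = 1)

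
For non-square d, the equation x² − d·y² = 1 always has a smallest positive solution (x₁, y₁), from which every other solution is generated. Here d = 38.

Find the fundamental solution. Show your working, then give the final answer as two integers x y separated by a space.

d=38: √d = [6; 6,12] (ℓ=2, even), read p_1/q_1
i=0: a=6 ⇒ p=6, q=1
i=1: a=6 ⇒ p=37, q=6
fundamental: x₁=37, y₁=6  (since 1369 − 38·36 = 1)

37 6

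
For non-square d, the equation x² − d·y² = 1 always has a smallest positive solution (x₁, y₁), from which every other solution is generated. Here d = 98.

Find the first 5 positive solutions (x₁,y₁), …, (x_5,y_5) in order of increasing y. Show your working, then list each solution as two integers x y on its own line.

99 10
19601 1980
3880899 392030
768398401 77619960
152139002499 15368360050

d=98: √d = [9; 1,8,1,18] (ℓ=4, even), read p_3/q_3
a_0=9:  p_0=9·1+0=9,  q_0=9·0+1=1
…
a_2=8:  p_2=8·10+9=89,  q_2=8·1+1=9
a_3=1:  p_3=1·89+10=99,  q_3=1·9+1=10
→ (99, 10).  Check: 99²=9801, 98·10²=9800, difference 1.
k=2:  x_2 = 99·99+98·10·10 = 19601,  y_2 = 99·10+10·99 = 1980
k=3:  x_3 = 99·19601+98·10·1980 = 3880899,  y_3 = 99·1980+10·19601 = 392030
k=4:  x_4 = 99·3880899+98·10·392030 = 768398401,  y_4 = 99·392030+10·3880899 = 77619960
k=5:  x_5 = 99·768398401+98·10·77619960 = 152139002499,  y_5 = 99·77619960+10·768398401 = 15368360050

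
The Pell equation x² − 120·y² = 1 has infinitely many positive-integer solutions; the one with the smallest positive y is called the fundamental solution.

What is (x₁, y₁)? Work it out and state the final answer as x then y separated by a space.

√120 = [10; 1,20, …], period ℓ=2 (even) → k=1
step 0: (10, 1)  from 10·(1,0) + (0,1)
step 1: (11, 1)  from 1·(10,1) + (1,0)
→ (11, 1).  Check: 11²=121, 120·1²=120, difference 1.

11 1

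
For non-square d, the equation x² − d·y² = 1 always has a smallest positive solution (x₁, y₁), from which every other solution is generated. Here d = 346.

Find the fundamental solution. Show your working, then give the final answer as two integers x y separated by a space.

17299 930

[18; 1,1,1,1,36] for √346; ℓ=5 ⇒ convergent index 9
a_0=18:  p_0=18·1+0=18,  q_0=18·0+1=1
a_1=1:  p_1=1·18+1=19,  q_1=1·1+0=1
a_2=1:  p_2=1·19+18=37,  q_2=1·1+1=2
a_3=1:  p_3=1·37+19=56,  q_3=1·2+1=3
a_4=1:  p_4=1·56+37=93,  q_4=1·3+2=5
a_5=36:  p_5=36·93+56=3404,  q_5=36·5+3=183
a_6=1:  p_6=1·3404+93=3497,  q_6=1·183+5=188
…
a_8=1:  p_8=1·6901+3497=10398,  q_8=1·371+188=559
a_9=1:  p_9=1·10398+6901=17299,  q_9=1·559+371=930
→ (17299, 930).  Check: 17299²=299255401, 346·930²=299255400, difference 1.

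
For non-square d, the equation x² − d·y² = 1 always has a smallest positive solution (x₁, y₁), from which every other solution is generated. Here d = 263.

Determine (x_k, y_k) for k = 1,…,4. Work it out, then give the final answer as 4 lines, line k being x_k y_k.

√263 = [16; 4,1,1,1,1,15,1,1,1,1,4,32, …], period ℓ=12 (even) → k=11
i=0: a=16 ⇒ p=16, q=1
…
i=2: a=1 ⇒ p=81, q=5
…
i=4: a=1 ⇒ p=227, q=14
i=5: a=1 ⇒ p=373, q=23
…
i=8: a=1 ⇒ p=12017, q=741
…
i=10: a=1 ⇒ p=30229, q=1864
i=11: a=4 ⇒ p=139128, q=8579
fundamental: x₁=139128, y₁=8579  (since 19356600384 − 263·73599241 = 1)
(x_2, y_2) = (139128·139128 + 263·8579·8579, 139128·8579 + 8579·139128) = (38713200767, 2387158224)
(x_3, y_3) = (139128·38713200767 + 263·8579·2387158224, 139128·2387158224 + 8579·38713200767) = (10772180392483224, 664241098768765)
(x_4, y_4) = (139128·10772180392483224 + 263·8579·664241098768765, 139128·664241098768765 + 8579·10772180392483224) = (2997423827252098776577, 184829071176614315616)

139128 8579
38713200767 2387158224
10772180392483224 664241098768765
2997423827252098776577 184829071176614315616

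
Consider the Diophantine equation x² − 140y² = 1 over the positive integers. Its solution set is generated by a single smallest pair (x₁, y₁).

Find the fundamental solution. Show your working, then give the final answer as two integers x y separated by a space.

d=140: √d = [11; 1,4,1,22] (ℓ=4, even), read p_3/q_3
k=0  a_k=11  p_k/q_k = 11/1
…
k=2  a_k=4  p_k/q_k = 59/5
k=3  a_k=1  p_k/q_k = 71/6
(x₁, y₁) = (71, 6);  71² − 140·6² = 1 ✓

71 6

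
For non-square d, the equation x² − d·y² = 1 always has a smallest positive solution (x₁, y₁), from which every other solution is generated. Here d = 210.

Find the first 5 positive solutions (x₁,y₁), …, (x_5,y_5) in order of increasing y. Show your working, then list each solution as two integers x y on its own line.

29 2
1681 116
97469 6726
5651521 389992
327690749 22612810

[14; 2,28] for √210; ℓ=2 ⇒ convergent index 1
step 0: (14, 1)  from 14·(1,0) + (0,1)
step 1: (29, 2)  from 2·(14,1) + (1,0)
fundamental: x₁=29, y₁=2  (since 841 − 210·4 = 1)
(x_2, y_2) = (29·29 + 210·2·2, 29·2 + 2·29) = (1681, 116)
(x_3, y_3) = (29·1681 + 210·2·116, 29·116 + 2·1681) = (97469, 6726)
(x_4, y_4) = (29·97469 + 210·2·6726, 29·6726 + 2·97469) = (5651521, 389992)
(x_5, y_5) = (29·5651521 + 210·2·389992, 29·389992 + 2·5651521) = (327690749, 22612810)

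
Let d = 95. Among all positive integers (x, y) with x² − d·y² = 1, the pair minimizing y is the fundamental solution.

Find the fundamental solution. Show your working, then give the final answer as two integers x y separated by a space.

39 4

√95 = [9; 1,2,1,18, …], period ℓ=4 (even) → k=3
step 0: (9, 1)  from 9·(1,0) + (0,1)
step 1: (10, 1)  from 1·(9,1) + (1,0)
step 2: (29, 3)  from 2·(10,1) + (9,1)
step 3: (39, 4)  from 1·(29,3) + (10,1)
(x₁, y₁) = (39, 4);  39² − 95·4² = 1 ✓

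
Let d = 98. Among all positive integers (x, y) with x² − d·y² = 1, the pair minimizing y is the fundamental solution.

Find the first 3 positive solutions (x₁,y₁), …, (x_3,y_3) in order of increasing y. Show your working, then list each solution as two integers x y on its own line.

99 10
19601 1980
3880899 392030

d=98: √d = [9; 1,8,1,18] (ℓ=4, even), read p_3/q_3
i=0: a=9 ⇒ p=9, q=1
i=1: a=1 ⇒ p=10, q=1
i=2: a=8 ⇒ p=89, q=9
i=3: a=1 ⇒ p=99, q=10
(x₁, y₁) = (99, 10);  99² − 98·10² = 1 ✓
k=2:  x_2 = 99·99+98·10·10 = 19601,  y_2 = 99·10+10·99 = 1980
k=3:  x_3 = 99·19601+98·10·1980 = 3880899,  y_3 = 99·1980+10·19601 = 392030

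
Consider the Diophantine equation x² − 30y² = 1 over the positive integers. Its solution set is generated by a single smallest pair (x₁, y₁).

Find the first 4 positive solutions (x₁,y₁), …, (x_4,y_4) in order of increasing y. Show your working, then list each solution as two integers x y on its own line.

11 2
241 44
5291 966
116161 21208

√30 = [5; 2,10, …], period ℓ=2 (even) → k=1
step 0: (5, 1)  from 5·(1,0) + (0,1)
step 1: (11, 2)  from 2·(5,1) + (1,0)
fundamental: x₁=11, y₁=2  (since 121 − 30·4 = 1)
(11+2√30)^2 = 241 + 44√30
(11+2√30)^3 = 5291 + 966√30
(11+2√30)^4 = 116161 + 21208√30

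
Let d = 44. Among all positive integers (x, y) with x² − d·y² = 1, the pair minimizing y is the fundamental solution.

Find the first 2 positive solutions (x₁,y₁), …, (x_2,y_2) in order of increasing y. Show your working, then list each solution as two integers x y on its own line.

√44 → a₀=6, period (1,1,1,2,1,1,1,12); ℓ=8 even so k=7
i=0: a=6 ⇒ p=6, q=1
i=1: a=1 ⇒ p=7, q=1
i=2: a=1 ⇒ p=13, q=2
i=3: a=1 ⇒ p=20, q=3
i=4: a=2 ⇒ p=53, q=8
…
i=6: a=1 ⇒ p=126, q=19
i=7: a=1 ⇒ p=199, q=30
fundamental: x₁=199, y₁=30  (since 39601 − 44·900 = 1)
k=2:  x_2 = 199·199+44·30·30 = 79201,  y_2 = 199·30+30·199 = 11940

199 30
79201 11940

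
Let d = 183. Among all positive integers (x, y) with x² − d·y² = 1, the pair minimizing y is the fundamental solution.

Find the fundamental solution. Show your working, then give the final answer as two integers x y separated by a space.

√183 = [13; 1,1,8,1,1,26, …], period ℓ=6 (even) → k=5
a_0=13:  p_0=13·1+0=13,  q_0=13·0+1=1
a_1=1:  p_1=1·13+1=14,  q_1=1·1+0=1
a_2=1:  p_2=1·14+13=27,  q_2=1·1+1=2
a_3=8:  p_3=8·27+14=230,  q_3=8·2+1=17
a_4=1:  p_4=1·230+27=257,  q_4=1·17+2=19
a_5=1:  p_5=1·257+230=487,  q_5=1·19+17=36
→ (487, 36).  Check: 487²=237169, 183·36²=237168, difference 1.

487 36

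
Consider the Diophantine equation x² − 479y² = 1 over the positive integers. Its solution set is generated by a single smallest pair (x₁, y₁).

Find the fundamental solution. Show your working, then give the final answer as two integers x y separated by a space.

2989440 136591

√479 = [21; 1,7,1,3,2,21,2,3,1,7,1,42, …], period ℓ=12 (even) → k=11
i=0: a=21 ⇒ p=21, q=1
…
i=4: a=3 ⇒ p=766, q=35
…
i=7: a=2 ⇒ p=75879, q=3467
…
i=10: a=7 ⇒ p=2648849, q=121029
i=11: a=1 ⇒ p=2989440, q=136591
(x₁, y₁) = (2989440, 136591);  2989440² − 479·136591² = 1 ✓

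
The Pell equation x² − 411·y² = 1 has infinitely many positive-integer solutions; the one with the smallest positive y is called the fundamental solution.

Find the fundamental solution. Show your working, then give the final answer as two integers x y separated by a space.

49730 2453

√411 = [20; 3,1,1,1,19,1,1,1,3,40, …], period ℓ=10 (even) → k=9
a_0=20:  p_0=20·1+0=20,  q_0=20·0+1=1
a_1=3:  p_1=3·20+1=61,  q_1=3·1+0=3
a_2=1:  p_2=1·61+20=81,  q_2=1·3+1=4
a_3=1:  p_3=1·81+61=142,  q_3=1·4+3=7
a_4=1:  p_4=1·142+81=223,  q_4=1·7+4=11
a_5=19:  p_5=19·223+142=4379,  q_5=19·11+7=216
a_6=1:  p_6=1·4379+223=4602,  q_6=1·216+11=227
a_7=1:  p_7=1·4602+4379=8981,  q_7=1·227+216=443
a_8=1:  p_8=1·8981+4602=13583,  q_8=1·443+227=670
a_9=3:  p_9=3·13583+8981=49730,  q_9=3·670+443=2453
(x₁, y₁) = (49730, 2453);  49730² − 411·2453² = 1 ✓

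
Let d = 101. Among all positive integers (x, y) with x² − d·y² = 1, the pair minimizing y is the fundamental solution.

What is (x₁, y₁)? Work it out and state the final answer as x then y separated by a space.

[10; 20] for √101; ℓ=1 ⇒ convergent index 1
k=0  a_k=10  p_k/q_k = 10/1
k=1  a_k=20  p_k/q_k = 201/20
→ (201, 20).  Check: 201²=40401, 101·20²=40400, difference 1.

201 20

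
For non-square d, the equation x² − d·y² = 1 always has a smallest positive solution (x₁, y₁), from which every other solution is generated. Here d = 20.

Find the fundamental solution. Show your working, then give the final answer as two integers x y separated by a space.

[4; 2,8] for √20; ℓ=2 ⇒ convergent index 1
step 0: (4, 1)  from 4·(1,0) + (0,1)
step 1: (9, 2)  from 2·(4,1) + (1,0)
→ (9, 2).  Check: 9²=81, 20·2²=80, difference 1.

9 2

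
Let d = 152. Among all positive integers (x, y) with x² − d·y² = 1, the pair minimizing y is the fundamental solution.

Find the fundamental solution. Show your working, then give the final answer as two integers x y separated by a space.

√152 → a₀=12, period (3,24); ℓ=2 even so k=1
i=0: a=12 ⇒ p=12, q=1
i=1: a=3 ⇒ p=37, q=3
→ (37, 3).  Check: 37²=1369, 152·3²=1368, difference 1.

37 3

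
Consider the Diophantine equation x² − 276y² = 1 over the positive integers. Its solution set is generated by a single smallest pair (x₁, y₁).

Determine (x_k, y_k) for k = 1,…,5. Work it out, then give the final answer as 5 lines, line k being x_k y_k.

7775 468
120901249 7277400
1880014414175 113163569532
29234224019520001 1759693498945200
454592181623521601375 27363233795434290468

[16; 1,1,1,1,2,2,2,1,1,1,1,32] for √276; ℓ=12 ⇒ convergent index 11
i=0: a=16 ⇒ p=16, q=1
…
i=2: a=1 ⇒ p=33, q=2
…
i=4: a=1 ⇒ p=83, q=5
i=5: a=2 ⇒ p=216, q=13
…
i=8: a=1 ⇒ p=1761, q=106
…
i=10: a=1 ⇒ p=4768, q=287
i=11: a=1 ⇒ p=7775, q=468
fundamental: x₁=7775, y₁=468  (since 60450625 − 276·219024 = 1)
n=2: (7775,468)∘(7775,468) = (7775·7775+276·468·468, 7775·468+468·7775) = (120901249,7277400)
n=3: (120901249,7277400)∘(7775,468) = (7775·120901249+276·468·7277400, 7775·7277400+468·120901249) = (1880014414175,113163569532)
n=4: (1880014414175,113163569532)∘(7775,468) = (7775·1880014414175+276·468·113163569532, 7775·113163569532+468·1880014414175) = (29234224019520001,1759693498945200)
n=5: (29234224019520001,1759693498945200)∘(7775,468) = (7775·29234224019520001+276·468·1759693498945200, 7775·1759693498945200+468·29234224019520001) = (454592181623521601375,27363233795434290468)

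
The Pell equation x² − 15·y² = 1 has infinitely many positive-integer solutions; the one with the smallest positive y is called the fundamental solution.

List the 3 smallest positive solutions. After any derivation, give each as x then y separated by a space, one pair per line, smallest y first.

4 1
31 8
244 63

d=15: √d = [3; 1,6] (ℓ=2, even), read p_1/q_1
step 0: (3, 1)  from 3·(1,0) + (0,1)
step 1: (4, 1)  from 1·(3,1) + (1,0)
(x₁, y₁) = (4, 1);  4² − 15·1² = 1 ✓
k=2:  x_2 = 4·4+15·1·1 = 31,  y_2 = 4·1+1·4 = 8
k=3:  x_3 = 4·31+15·1·8 = 244,  y_3 = 4·8+1·31 = 63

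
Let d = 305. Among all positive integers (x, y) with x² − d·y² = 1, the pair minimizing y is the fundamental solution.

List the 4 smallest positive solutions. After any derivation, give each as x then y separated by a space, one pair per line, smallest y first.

[17; 2,6,2,34] for √305; ℓ=4 ⇒ convergent index 3
a_0=17:  p_0=17·1+0=17,  q_0=17·0+1=1
a_1=2:  p_1=2·17+1=35,  q_1=2·1+0=2
a_2=6:  p_2=6·35+17=227,  q_2=6·2+1=13
a_3=2:  p_3=2·227+35=489,  q_3=2·13+2=28
→ (489, 28).  Check: 489²=239121, 305·28²=239120, difference 1.
n=2: (489,28)∘(489,28) = (489·489+305·28·28, 489·28+28·489) = (478241,27384)
n=3: (478241,27384)∘(489,28) = (489·478241+305·28·27384, 489·27384+28·478241) = (467719209,26781524)
n=4: (467719209,26781524)∘(489,28) = (489·467719209+305·28·26781524, 489·26781524+28·467719209) = (457428908161,26192303088)

489 28
478241 27384
467719209 26781524
457428908161 26192303088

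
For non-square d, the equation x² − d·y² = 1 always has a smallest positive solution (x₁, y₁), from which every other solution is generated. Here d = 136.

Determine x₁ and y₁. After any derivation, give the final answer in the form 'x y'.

√136 = [11; 1,1,1,22, …], period ℓ=4 (even) → k=3
a_0=11:  p_0=11·1+0=11,  q_0=11·0+1=1
…
a_2=1:  p_2=1·12+11=23,  q_2=1·1+1=2
a_3=1:  p_3=1·23+12=35,  q_3=1·2+1=3
fundamental: x₁=35, y₁=3  (since 1225 − 136·9 = 1)

35 3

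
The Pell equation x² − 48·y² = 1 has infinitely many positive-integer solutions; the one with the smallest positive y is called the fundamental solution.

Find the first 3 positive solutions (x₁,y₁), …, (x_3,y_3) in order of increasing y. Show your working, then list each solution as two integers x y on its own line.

7 1
97 14
1351 195

d=48: √d = [6; 1,12] (ℓ=2, even), read p_1/q_1
a_0=6:  p_0=6·1+0=6,  q_0=6·0+1=1
a_1=1:  p_1=1·6+1=7,  q_1=1·1+0=1
(x₁, y₁) = (7, 1);  7² − 48·1² = 1 ✓
(7+1√48)^2 = 97 + 14√48
(7+1√48)^3 = 1351 + 195√48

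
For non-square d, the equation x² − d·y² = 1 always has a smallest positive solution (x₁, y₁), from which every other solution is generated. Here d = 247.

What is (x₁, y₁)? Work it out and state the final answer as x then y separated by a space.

√247 → a₀=15, period (1,2,1,1,9,1,9,1,1,2,1,30); ℓ=12 even so k=11
step 0: (15, 1)  from 15·(1,0) + (0,1)
…
step 4: (110, 7)  from 1·(63,4) + (47,3)
…
step 8: (12683, 807)  from 1·(11520,733) + (1163,74)
step 9: (24203, 1540)  from 1·(12683,807) + (11520,733)
step 10: (61089, 3887)  from 2·(24203,1540) + (12683,807)
step 11: (85292, 5427)  from 1·(61089,3887) + (24203,1540)
→ (85292, 5427).  Check: 85292²=7274725264, 247·5427²=7274725263, difference 1.

85292 5427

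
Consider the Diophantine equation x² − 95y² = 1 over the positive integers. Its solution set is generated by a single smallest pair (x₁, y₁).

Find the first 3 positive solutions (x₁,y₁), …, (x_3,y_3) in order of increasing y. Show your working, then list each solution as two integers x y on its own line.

39 4
3041 312
237159 24332

[9; 1,2,1,18] for √95; ℓ=4 ⇒ convergent index 3
a_0=9:  p_0=9·1+0=9,  q_0=9·0+1=1
a_1=1:  p_1=1·9+1=10,  q_1=1·1+0=1
a_2=2:  p_2=2·10+9=29,  q_2=2·1+1=3
a_3=1:  p_3=1·29+10=39,  q_3=1·3+1=4
(x₁, y₁) = (39, 4);  39² − 95·4² = 1 ✓
k=2:  x_2 = 39·39+95·4·4 = 3041,  y_2 = 39·4+4·39 = 312
k=3:  x_3 = 39·3041+95·4·312 = 237159,  y_3 = 39·312+4·3041 = 24332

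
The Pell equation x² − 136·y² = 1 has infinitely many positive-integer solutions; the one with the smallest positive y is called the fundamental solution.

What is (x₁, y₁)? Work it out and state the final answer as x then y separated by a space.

d=136: √d = [11; 1,1,1,22] (ℓ=4, even), read p_3/q_3
a_0=11:  p_0=11·1+0=11,  q_0=11·0+1=1
a_1=1:  p_1=1·11+1=12,  q_1=1·1+0=1
a_2=1:  p_2=1·12+11=23,  q_2=1·1+1=2
a_3=1:  p_3=1·23+12=35,  q_3=1·2+1=3
(x₁, y₁) = (35, 3);  35² − 136·3² = 1 ✓

35 3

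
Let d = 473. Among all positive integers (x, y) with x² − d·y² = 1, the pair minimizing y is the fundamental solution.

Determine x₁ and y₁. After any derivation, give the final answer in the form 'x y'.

87 4

√473 → a₀=21, period (1,2,1,42); ℓ=4 even so k=3
k=0  a_k=21  p_k/q_k = 21/1
…
k=2  a_k=2  p_k/q_k = 65/3
k=3  a_k=1  p_k/q_k = 87/4
→ (87, 4).  Check: 87²=7569, 473·4²=7568, difference 1.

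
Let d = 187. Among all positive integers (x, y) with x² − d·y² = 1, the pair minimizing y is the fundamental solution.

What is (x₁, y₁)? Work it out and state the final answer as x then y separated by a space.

1682 123

√187 → a₀=13, period (1,2,13,2,1,26); ℓ=6 even so k=5
step 0: (13, 1)  from 13·(1,0) + (0,1)
…
step 3: (547, 40)  from 13·(41,3) + (14,1)
step 4: (1135, 83)  from 2·(547,40) + (41,3)
step 5: (1682, 123)  from 1·(1135,83) + (547,40)
(x₁, y₁) = (1682, 123);  1682² − 187·123² = 1 ✓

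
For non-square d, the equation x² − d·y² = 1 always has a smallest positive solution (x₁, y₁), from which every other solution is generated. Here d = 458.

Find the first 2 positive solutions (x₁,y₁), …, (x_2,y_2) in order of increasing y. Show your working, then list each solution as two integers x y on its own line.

d=458: √d = [21; 2,2,42] (ℓ=3, odd), read p_5/q_5
step 0: (21, 1)  from 21·(1,0) + (0,1)
step 1: (43, 2)  from 2·(21,1) + (1,0)
step 2: (107, 5)  from 2·(43,2) + (21,1)
step 3: (4537, 212)  from 42·(107,5) + (43,2)
step 4: (9181, 429)  from 2·(4537,212) + (107,5)
step 5: (22899, 1070)  from 2·(9181,429) + (4537,212)
fundamental: x₁=22899, y₁=1070  (since 524364201 − 458·1144900 = 1)
(x_2, y_2) = (22899·22899 + 458·1070·1070, 22899·1070 + 1070·22899) = (1048728401, 49003860)

22899 1070
1048728401 49003860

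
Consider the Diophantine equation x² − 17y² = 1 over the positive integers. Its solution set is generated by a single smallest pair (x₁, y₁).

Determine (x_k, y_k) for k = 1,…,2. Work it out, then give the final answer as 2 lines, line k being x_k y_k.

33 8
2177 528

√17 = [4; 8, …], period ℓ=1 (odd) → k=1
step 0: (4, 1)  from 4·(1,0) + (0,1)
step 1: (33, 8)  from 8·(4,1) + (1,0)
fundamental: x₁=33, y₁=8  (since 1089 − 17·64 = 1)
k=2:  x_2 = 33·33+17·8·8 = 2177,  y_2 = 33·8+8·33 = 528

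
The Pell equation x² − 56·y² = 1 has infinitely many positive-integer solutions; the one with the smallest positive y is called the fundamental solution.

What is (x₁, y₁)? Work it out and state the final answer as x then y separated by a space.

15 2

√56 = [7; 2,14, …], period ℓ=2 (even) → k=1
step 0: (7, 1)  from 7·(1,0) + (0,1)
step 1: (15, 2)  from 2·(7,1) + (1,0)
(x₁, y₁) = (15, 2);  15² − 56·2² = 1 ✓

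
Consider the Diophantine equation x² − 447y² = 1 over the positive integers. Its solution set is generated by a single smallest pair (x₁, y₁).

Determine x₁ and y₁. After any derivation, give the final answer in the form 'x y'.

d=447: √d = [21; 7,42] (ℓ=2, even), read p_1/q_1
i=0: a=21 ⇒ p=21, q=1
i=1: a=7 ⇒ p=148, q=7
→ (148, 7).  Check: 148²=21904, 447·7²=21903, difference 1.

148 7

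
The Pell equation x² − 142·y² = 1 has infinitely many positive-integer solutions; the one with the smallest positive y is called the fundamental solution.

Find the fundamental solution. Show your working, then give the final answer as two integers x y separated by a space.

143 12

[11; 1,10,1,22] for √142; ℓ=4 ⇒ convergent index 3
k=0  a_k=11  p_k/q_k = 11/1
k=1  a_k=1  p_k/q_k = 12/1
k=2  a_k=10  p_k/q_k = 131/11
k=3  a_k=1  p_k/q_k = 143/12
→ (143, 12).  Check: 143²=20449, 142·12²=20448, difference 1.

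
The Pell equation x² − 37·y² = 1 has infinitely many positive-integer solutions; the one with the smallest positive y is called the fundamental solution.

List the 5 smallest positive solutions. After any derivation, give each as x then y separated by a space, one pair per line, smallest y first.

73 12
10657 1752
1555849 255780
227143297 37342128
33161365513 5451694908

√37 = [6; 12, …], period ℓ=1 (odd) → k=1
step 0: (6, 1)  from 6·(1,0) + (0,1)
step 1: (73, 12)  from 12·(6,1) + (1,0)
→ (73, 12).  Check: 73²=5329, 37·12²=5328, difference 1.
k=2:  x_2 = 73·73+37·12·12 = 10657,  y_2 = 73·12+12·73 = 1752
k=3:  x_3 = 73·10657+37·12·1752 = 1555849,  y_3 = 73·1752+12·10657 = 255780
k=4:  x_4 = 73·1555849+37·12·255780 = 227143297,  y_4 = 73·255780+12·1555849 = 37342128
k=5:  x_5 = 73·227143297+37·12·37342128 = 33161365513,  y_5 = 73·37342128+12·227143297 = 5451694908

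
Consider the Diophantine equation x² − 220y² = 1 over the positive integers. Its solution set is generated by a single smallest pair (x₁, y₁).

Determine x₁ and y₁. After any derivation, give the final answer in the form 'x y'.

√220 = [14; 1,4,1,28, …], period ℓ=4 (even) → k=3
k=0  a_k=14  p_k/q_k = 14/1
k=1  a_k=1  p_k/q_k = 15/1
k=2  a_k=4  p_k/q_k = 74/5
k=3  a_k=1  p_k/q_k = 89/6
→ (89, 6).  Check: 89²=7921, 220·6²=7920, difference 1.

89 6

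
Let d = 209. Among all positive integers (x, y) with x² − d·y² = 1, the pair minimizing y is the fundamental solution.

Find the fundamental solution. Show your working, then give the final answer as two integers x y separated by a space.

√209 = [14; 2,5,3,2,3,5,2,28, …], period ℓ=8 (even) → k=7
k=0  a_k=14  p_k/q_k = 14/1
k=1  a_k=2  p_k/q_k = 29/2
k=2  a_k=5  p_k/q_k = 159/11
k=3  a_k=3  p_k/q_k = 506/35
k=4  a_k=2  p_k/q_k = 1171/81
…
k=6  a_k=5  p_k/q_k = 21266/1471
k=7  a_k=2  p_k/q_k = 46551/3220
fundamental: x₁=46551, y₁=3220  (since 2166995601 − 209·10368400 = 1)

46551 3220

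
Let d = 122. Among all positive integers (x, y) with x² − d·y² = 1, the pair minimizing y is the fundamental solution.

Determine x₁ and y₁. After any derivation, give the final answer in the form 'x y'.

√122 = [11; 22, …], period ℓ=1 (odd) → k=1
step 0: (11, 1)  from 11·(1,0) + (0,1)
step 1: (243, 22)  from 22·(11,1) + (1,0)
(x₁, y₁) = (243, 22);  243² − 122·22² = 1 ✓

243 22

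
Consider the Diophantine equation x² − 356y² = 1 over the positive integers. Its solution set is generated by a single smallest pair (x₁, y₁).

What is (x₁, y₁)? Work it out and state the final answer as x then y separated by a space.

500001 26500

d=356: √d = [18; 1,6,1,1,2,…,6,1,36] (ℓ=14, even), read p_13/q_13
a_0=18:  p_0=18·1+0=18,  q_0=18·0+1=1
…
a_2=6:  p_2=6·19+18=132,  q_2=6·1+1=7
…
a_5=2:  p_5=2·283+151=717,  q_5=2·15+8=38
…
a_12=6:  p_12=6·66019+37868=433982,  q_12=6·3499+2007=23001
a_13=1:  p_13=1·433982+66019=500001,  q_13=1·23001+3499=26500
→ (500001, 26500).  Check: 500001²=250001000001, 356·26500²=250001000000, difference 1.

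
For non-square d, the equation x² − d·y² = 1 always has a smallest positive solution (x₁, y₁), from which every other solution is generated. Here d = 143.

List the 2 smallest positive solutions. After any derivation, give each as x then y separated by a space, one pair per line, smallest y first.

12 1
287 24

[11; 1,22] for √143; ℓ=2 ⇒ convergent index 1
k=0  a_k=11  p_k/q_k = 11/1
k=1  a_k=1  p_k/q_k = 12/1
fundamental: x₁=12, y₁=1  (since 144 − 143·1 = 1)
n=2: (12,1)∘(12,1) = (12·12+143·1·1, 12·1+1·12) = (287,24)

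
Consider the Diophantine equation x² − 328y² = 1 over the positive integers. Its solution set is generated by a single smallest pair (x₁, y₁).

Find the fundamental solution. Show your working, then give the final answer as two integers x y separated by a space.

√328 → a₀=18, period (9,36); ℓ=2 even so k=1
a_0=18:  p_0=18·1+0=18,  q_0=18·0+1=1
a_1=9:  p_1=9·18+1=163,  q_1=9·1+0=9
(x₁, y₁) = (163, 9);  163² − 328·9² = 1 ✓

163 9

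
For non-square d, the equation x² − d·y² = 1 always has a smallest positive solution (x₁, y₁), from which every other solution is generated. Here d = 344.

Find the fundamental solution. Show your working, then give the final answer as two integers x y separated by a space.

√344 = [18; 1,1,4,1,3,1,4,1,1,36, …], period ℓ=10 (even) → k=9
k=0  a_k=18  p_k/q_k = 18/1
k=1  a_k=1  p_k/q_k = 19/1
k=2  a_k=1  p_k/q_k = 37/2
k=3  a_k=4  p_k/q_k = 167/9
…
k=5  a_k=3  p_k/q_k = 779/42
k=6  a_k=1  p_k/q_k = 983/53
…
k=8  a_k=1  p_k/q_k = 5694/307
k=9  a_k=1  p_k/q_k = 10405/561
→ (10405, 561).  Check: 10405²=108264025, 344·561²=108264024, difference 1.

10405 561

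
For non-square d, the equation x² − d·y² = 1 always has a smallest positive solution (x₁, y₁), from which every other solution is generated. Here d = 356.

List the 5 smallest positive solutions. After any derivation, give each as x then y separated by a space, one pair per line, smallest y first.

[18; 1,6,1,1,2,…,6,1,36] for √356; ℓ=14 ⇒ convergent index 13
step 0: (18, 1)  from 18·(1,0) + (0,1)
…
step 2: (132, 7)  from 6·(19,1) + (18,1)
step 3: (151, 8)  from 1·(132,7) + (19,1)
step 4: (283, 15)  from 1·(151,8) + (132,7)
step 5: (717, 38)  from 2·(283,15) + (151,8)
step 6: (1000, 53)  from 1·(717,38) + (283,15)
step 7: (8717, 462)  from 8·(1000,53) + (717,38)
step 8: (9717, 515)  from 1·(8717,462) + (1000,53)
…
step 11: (66019, 3499)  from 1·(37868,2007) + (28151,1492)
step 12: (433982, 23001)  from 6·(66019,3499) + (37868,2007)
step 13: (500001, 26500)  from 1·(433982,23001) + (66019,3499)
(x₁, y₁) = (500001, 26500);  500001² − 356·26500² = 1 ✓
(x_2, y_2) = (500001·500001 + 356·26500·26500, 500001·26500 + 26500·500001) = (500002000001, 26500053000)
(x_3, y_3) = (500001·500002000001 + 356·26500·26500053000, 500001·26500053000 + 26500·500002000001) = (500003000004500001, 26500106000079500)
(x_4, y_4) = (500001·500003000004500001 + 356·26500·26500106000079500, 500001·26500106000079500 + 26500·500003000004500001) = (500004000010000008000001, 26500159000265000106000)
(x_5, y_5) = (500001·500004000010000008000001 + 356·26500·26500159000265000106000, 500001·26500159000265000106000 + 26500·500004000010000008000001) = (500005000017500025000012500001, 26500212000556500530000132500)

500001 26500
500002000001 26500053000
500003000004500001 26500106000079500
500004000010000008000001 26500159000265000106000
500005000017500025000012500001 26500212000556500530000132500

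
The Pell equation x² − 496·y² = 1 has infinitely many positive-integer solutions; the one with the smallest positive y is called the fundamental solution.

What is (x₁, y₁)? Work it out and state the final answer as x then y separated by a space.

4620799 207480

d=496: √d = [22; 3,1,2,4,1,…,1,3,44] (ℓ=16, even), read p_15/q_15
k=0  a_k=22  p_k/q_k = 22/1
k=1  a_k=3  p_k/q_k = 67/3
k=2  a_k=1  p_k/q_k = 89/4
k=3  a_k=2  p_k/q_k = 245/11
…
k=5  a_k=1  p_k/q_k = 1314/59
k=6  a_k=1  p_k/q_k = 2383/107
k=7  a_k=2  p_k/q_k = 6080/273
…
k=12  a_k=4  p_k/q_k = 389209/17476
k=13  a_k=2  p_k/q_k = 863293/38763
k=14  a_k=1  p_k/q_k = 1252502/56239
k=15  a_k=3  p_k/q_k = 4620799/207480
→ (4620799, 207480).  Check: 4620799²=21351783398401, 496·207480²=21351783398400, difference 1.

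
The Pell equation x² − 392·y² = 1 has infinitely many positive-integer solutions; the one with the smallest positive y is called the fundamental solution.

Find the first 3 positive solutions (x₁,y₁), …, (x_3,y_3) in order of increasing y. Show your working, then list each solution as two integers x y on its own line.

99 5
19601 990
3880899 196015

d=392: √d = [19; 1,3,1,38] (ℓ=4, even), read p_3/q_3
step 0: (19, 1)  from 19·(1,0) + (0,1)
step 1: (20, 1)  from 1·(19,1) + (1,0)
step 2: (79, 4)  from 3·(20,1) + (19,1)
step 3: (99, 5)  from 1·(79,4) + (20,1)
fundamental: x₁=99, y₁=5  (since 9801 − 392·25 = 1)
n=2: (99,5)∘(99,5) = (99·99+392·5·5, 99·5+5·99) = (19601,990)
n=3: (19601,990)∘(99,5) = (99·19601+392·5·990, 99·990+5·19601) = (3880899,196015)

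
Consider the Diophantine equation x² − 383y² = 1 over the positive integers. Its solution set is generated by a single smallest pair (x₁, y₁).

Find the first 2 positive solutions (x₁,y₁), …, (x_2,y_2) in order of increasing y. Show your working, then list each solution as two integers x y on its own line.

18768 959
704475647 35997024

[19; 1,1,3,19,3,1,1,38] for √383; ℓ=8 ⇒ convergent index 7
a_0=19:  p_0=19·1+0=19,  q_0=19·0+1=1
…
a_2=1:  p_2=1·20+19=39,  q_2=1·1+1=2
…
a_6=1:  p_6=1·8063+2642=10705,  q_6=1·412+135=547
a_7=1:  p_7=1·10705+8063=18768,  q_7=1·547+412=959
→ (18768, 959).  Check: 18768²=352237824, 383·959²=352237823, difference 1.
k=2:  x_2 = 18768·18768+383·959·959 = 704475647,  y_2 = 18768·959+959·18768 = 35997024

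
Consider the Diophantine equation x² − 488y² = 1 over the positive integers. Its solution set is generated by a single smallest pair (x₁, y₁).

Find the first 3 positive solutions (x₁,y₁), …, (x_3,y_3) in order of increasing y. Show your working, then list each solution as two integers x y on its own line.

d=488: √d = [22; 11,44] (ℓ=2, even), read p_1/q_1
a_0=22:  p_0=22·1+0=22,  q_0=22·0+1=1
a_1=11:  p_1=11·22+1=243,  q_1=11·1+0=11
→ (243, 11).  Check: 243²=59049, 488·11²=59048, difference 1.
(243+11√488)^2 = 118097 + 5346√488
(243+11√488)^3 = 57394899 + 2598145√488

243 11
118097 5346
57394899 2598145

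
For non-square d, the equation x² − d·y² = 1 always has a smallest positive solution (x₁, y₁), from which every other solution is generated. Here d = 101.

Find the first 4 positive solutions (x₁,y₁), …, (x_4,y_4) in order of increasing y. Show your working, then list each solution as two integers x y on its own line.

d=101: √d = [10; 20] (ℓ=1, odd), read p_1/q_1
step 0: (10, 1)  from 10·(1,0) + (0,1)
step 1: (201, 20)  from 20·(10,1) + (1,0)
fundamental: x₁=201, y₁=20  (since 40401 − 101·400 = 1)
(201+20√101)^2 = 80801 + 8040√101
(201+20√101)^3 = 32481801 + 3232060√101
(201+20√101)^4 = 13057603201 + 1299280080√101

201 20
80801 8040
32481801 3232060
13057603201 1299280080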